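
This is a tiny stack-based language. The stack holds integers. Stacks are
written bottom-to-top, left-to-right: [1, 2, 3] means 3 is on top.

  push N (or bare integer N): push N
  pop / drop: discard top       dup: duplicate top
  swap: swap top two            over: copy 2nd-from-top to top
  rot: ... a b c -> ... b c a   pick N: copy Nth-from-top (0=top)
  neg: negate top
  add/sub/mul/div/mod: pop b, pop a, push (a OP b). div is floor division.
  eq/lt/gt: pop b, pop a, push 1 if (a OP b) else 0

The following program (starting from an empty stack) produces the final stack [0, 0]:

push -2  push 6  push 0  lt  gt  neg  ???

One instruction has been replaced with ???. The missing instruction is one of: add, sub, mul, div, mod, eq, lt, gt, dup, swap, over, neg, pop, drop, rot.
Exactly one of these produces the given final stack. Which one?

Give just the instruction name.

Answer: dup

Derivation:
Stack before ???: [0]
Stack after ???:  [0, 0]
The instruction that transforms [0] -> [0, 0] is: dup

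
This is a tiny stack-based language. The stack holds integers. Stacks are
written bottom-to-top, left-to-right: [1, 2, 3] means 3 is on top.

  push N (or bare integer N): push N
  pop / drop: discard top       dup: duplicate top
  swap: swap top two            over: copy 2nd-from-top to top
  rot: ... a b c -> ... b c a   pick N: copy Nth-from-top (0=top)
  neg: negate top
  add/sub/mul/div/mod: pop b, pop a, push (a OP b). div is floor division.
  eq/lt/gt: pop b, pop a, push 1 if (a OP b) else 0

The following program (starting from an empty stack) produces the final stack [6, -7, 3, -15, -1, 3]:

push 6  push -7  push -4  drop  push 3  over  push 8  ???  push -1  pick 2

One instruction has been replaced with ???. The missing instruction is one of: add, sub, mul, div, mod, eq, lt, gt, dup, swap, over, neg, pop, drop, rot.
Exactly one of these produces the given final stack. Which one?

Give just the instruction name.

Answer: sub

Derivation:
Stack before ???: [6, -7, 3, -7, 8]
Stack after ???:  [6, -7, 3, -15]
The instruction that transforms [6, -7, 3, -7, 8] -> [6, -7, 3, -15] is: sub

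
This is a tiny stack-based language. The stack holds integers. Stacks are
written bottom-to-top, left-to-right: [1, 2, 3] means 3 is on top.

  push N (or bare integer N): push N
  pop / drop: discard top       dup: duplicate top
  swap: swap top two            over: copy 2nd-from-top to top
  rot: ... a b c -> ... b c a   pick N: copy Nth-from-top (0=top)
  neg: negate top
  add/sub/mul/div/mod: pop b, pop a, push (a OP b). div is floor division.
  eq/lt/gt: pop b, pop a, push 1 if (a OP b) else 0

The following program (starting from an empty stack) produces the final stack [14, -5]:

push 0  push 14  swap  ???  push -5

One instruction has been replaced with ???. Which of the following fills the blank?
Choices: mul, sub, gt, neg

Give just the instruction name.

Answer: sub

Derivation:
Stack before ???: [14, 0]
Stack after ???:  [14]
Checking each choice:
  mul: produces [0, -5]
  sub: MATCH
  gt: produces [1, -5]
  neg: produces [14, 0, -5]


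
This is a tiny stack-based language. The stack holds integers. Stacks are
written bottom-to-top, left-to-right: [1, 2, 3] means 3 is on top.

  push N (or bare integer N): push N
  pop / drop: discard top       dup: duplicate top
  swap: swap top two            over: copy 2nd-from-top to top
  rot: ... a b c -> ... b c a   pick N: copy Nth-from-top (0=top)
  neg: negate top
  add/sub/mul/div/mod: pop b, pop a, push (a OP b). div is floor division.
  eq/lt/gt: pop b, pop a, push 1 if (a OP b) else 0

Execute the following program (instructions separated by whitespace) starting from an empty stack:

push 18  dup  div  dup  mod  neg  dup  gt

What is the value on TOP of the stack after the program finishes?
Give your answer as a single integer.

Answer: 0

Derivation:
After 'push 18': [18]
After 'dup': [18, 18]
After 'div': [1]
After 'dup': [1, 1]
After 'mod': [0]
After 'neg': [0]
After 'dup': [0, 0]
After 'gt': [0]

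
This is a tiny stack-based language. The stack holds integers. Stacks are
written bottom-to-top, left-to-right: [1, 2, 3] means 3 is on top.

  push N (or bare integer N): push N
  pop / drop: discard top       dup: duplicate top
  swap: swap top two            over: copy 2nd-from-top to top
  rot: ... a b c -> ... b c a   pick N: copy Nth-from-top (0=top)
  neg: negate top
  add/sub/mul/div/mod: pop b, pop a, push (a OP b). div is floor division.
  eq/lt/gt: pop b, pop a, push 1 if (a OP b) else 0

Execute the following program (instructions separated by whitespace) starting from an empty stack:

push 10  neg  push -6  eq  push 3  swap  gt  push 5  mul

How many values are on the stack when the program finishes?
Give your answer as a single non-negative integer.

After 'push 10': stack = [10] (depth 1)
After 'neg': stack = [-10] (depth 1)
After 'push -6': stack = [-10, -6] (depth 2)
After 'eq': stack = [0] (depth 1)
After 'push 3': stack = [0, 3] (depth 2)
After 'swap': stack = [3, 0] (depth 2)
After 'gt': stack = [1] (depth 1)
After 'push 5': stack = [1, 5] (depth 2)
After 'mul': stack = [5] (depth 1)

Answer: 1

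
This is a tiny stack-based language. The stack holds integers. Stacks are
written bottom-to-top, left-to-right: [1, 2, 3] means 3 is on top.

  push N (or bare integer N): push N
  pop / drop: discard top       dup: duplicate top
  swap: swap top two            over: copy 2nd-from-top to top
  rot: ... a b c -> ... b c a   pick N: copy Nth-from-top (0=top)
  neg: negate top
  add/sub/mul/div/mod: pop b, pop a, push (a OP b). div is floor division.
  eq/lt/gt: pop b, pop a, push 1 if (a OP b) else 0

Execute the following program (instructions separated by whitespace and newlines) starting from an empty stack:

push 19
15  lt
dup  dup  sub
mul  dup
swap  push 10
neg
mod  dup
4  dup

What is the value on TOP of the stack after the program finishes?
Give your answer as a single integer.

After 'push 19': [19]
After 'push 15': [19, 15]
After 'lt': [0]
After 'dup': [0, 0]
After 'dup': [0, 0, 0]
After 'sub': [0, 0]
After 'mul': [0]
After 'dup': [0, 0]
After 'swap': [0, 0]
After 'push 10': [0, 0, 10]
After 'neg': [0, 0, -10]
After 'mod': [0, 0]
After 'dup': [0, 0, 0]
After 'push 4': [0, 0, 0, 4]
After 'dup': [0, 0, 0, 4, 4]

Answer: 4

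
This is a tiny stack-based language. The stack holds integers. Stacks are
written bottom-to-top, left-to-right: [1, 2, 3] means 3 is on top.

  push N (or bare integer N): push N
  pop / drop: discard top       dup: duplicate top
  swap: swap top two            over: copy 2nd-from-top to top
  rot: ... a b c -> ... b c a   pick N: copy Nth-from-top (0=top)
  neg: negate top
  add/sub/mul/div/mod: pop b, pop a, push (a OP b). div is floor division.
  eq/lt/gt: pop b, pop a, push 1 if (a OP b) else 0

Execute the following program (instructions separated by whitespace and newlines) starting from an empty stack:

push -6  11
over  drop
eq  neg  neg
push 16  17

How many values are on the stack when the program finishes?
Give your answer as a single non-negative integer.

Answer: 3

Derivation:
After 'push -6': stack = [-6] (depth 1)
After 'push 11': stack = [-6, 11] (depth 2)
After 'over': stack = [-6, 11, -6] (depth 3)
After 'drop': stack = [-6, 11] (depth 2)
After 'eq': stack = [0] (depth 1)
After 'neg': stack = [0] (depth 1)
After 'neg': stack = [0] (depth 1)
After 'push 16': stack = [0, 16] (depth 2)
After 'push 17': stack = [0, 16, 17] (depth 3)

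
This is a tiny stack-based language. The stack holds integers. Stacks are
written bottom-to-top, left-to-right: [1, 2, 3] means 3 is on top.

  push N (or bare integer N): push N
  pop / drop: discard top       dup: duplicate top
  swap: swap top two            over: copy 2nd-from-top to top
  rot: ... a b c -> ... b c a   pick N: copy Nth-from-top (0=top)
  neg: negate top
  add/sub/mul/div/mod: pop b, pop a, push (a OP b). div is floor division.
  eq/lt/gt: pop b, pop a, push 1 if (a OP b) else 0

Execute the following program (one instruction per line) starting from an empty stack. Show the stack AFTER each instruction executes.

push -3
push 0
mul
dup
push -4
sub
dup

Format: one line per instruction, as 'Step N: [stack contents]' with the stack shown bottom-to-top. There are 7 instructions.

Step 1: [-3]
Step 2: [-3, 0]
Step 3: [0]
Step 4: [0, 0]
Step 5: [0, 0, -4]
Step 6: [0, 4]
Step 7: [0, 4, 4]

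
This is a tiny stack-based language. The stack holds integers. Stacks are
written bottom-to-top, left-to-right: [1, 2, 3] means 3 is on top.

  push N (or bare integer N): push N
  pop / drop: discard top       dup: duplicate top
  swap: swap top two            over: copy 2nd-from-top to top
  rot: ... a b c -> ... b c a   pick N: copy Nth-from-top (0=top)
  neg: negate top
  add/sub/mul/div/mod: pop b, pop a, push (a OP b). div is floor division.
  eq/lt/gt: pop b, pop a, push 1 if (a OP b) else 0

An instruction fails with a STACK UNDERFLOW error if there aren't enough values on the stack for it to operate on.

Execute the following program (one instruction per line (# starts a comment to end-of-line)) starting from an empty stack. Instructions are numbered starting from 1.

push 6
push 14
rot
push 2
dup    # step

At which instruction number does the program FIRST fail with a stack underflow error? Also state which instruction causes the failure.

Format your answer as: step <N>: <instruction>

Answer: step 3: rot

Derivation:
Step 1 ('push 6'): stack = [6], depth = 1
Step 2 ('push 14'): stack = [6, 14], depth = 2
Step 3 ('rot'): needs 3 value(s) but depth is 2 — STACK UNDERFLOW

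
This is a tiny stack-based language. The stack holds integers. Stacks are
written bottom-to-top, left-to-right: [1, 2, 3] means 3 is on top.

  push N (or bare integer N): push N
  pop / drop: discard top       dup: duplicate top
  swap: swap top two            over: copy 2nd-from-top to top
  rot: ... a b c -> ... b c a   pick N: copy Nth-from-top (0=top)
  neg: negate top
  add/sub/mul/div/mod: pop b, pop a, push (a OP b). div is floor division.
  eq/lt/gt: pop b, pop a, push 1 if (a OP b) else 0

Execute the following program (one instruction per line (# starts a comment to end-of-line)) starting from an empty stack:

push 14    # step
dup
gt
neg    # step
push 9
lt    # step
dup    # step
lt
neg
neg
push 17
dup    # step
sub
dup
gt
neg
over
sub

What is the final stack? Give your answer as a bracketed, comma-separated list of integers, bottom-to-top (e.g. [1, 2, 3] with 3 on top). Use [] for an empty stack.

Answer: [0, 0]

Derivation:
After 'push 14': [14]
After 'dup': [14, 14]
After 'gt': [0]
After 'neg': [0]
After 'push 9': [0, 9]
After 'lt': [1]
After 'dup': [1, 1]
After 'lt': [0]
After 'neg': [0]
After 'neg': [0]
After 'push 17': [0, 17]
After 'dup': [0, 17, 17]
After 'sub': [0, 0]
After 'dup': [0, 0, 0]
After 'gt': [0, 0]
After 'neg': [0, 0]
After 'over': [0, 0, 0]
After 'sub': [0, 0]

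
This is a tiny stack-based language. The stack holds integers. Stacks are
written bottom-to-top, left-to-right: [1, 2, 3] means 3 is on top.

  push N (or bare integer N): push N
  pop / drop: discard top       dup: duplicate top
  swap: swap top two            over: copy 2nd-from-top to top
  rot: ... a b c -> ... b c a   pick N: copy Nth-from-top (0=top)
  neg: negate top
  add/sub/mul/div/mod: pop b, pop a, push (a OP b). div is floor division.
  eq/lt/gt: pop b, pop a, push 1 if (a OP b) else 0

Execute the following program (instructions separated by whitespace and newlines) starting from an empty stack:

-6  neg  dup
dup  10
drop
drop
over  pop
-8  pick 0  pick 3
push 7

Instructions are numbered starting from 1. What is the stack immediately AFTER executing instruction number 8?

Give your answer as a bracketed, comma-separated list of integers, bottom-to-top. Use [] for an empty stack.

Answer: [6, 6, 6]

Derivation:
Step 1 ('-6'): [-6]
Step 2 ('neg'): [6]
Step 3 ('dup'): [6, 6]
Step 4 ('dup'): [6, 6, 6]
Step 5 ('10'): [6, 6, 6, 10]
Step 6 ('drop'): [6, 6, 6]
Step 7 ('drop'): [6, 6]
Step 8 ('over'): [6, 6, 6]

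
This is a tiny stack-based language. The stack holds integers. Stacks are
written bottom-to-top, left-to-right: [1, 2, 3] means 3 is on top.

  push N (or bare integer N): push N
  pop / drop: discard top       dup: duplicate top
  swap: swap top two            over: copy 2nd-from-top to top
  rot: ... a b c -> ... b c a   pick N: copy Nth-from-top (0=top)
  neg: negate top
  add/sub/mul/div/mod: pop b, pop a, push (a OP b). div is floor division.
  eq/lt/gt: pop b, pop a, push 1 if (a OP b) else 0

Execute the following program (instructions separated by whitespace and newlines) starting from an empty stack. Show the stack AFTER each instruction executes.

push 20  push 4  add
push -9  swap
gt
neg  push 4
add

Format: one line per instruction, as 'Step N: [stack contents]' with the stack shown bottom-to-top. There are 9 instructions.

Step 1: [20]
Step 2: [20, 4]
Step 3: [24]
Step 4: [24, -9]
Step 5: [-9, 24]
Step 6: [0]
Step 7: [0]
Step 8: [0, 4]
Step 9: [4]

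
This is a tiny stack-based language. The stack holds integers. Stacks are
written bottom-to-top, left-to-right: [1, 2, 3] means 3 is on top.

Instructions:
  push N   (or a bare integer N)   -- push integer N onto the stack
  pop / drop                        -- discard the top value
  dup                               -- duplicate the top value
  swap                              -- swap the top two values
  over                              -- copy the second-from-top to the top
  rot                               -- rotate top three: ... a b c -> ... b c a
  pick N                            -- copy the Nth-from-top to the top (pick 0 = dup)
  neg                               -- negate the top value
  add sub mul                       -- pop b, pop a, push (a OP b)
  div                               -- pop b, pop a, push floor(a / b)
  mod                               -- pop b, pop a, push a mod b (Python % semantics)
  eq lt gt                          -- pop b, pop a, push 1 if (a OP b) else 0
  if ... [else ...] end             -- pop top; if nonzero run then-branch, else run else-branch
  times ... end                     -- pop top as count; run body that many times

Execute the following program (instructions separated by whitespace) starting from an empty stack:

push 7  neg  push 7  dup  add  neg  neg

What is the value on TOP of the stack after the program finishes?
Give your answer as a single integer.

After 'push 7': [7]
After 'neg': [-7]
After 'push 7': [-7, 7]
After 'dup': [-7, 7, 7]
After 'add': [-7, 14]
After 'neg': [-7, -14]
After 'neg': [-7, 14]

Answer: 14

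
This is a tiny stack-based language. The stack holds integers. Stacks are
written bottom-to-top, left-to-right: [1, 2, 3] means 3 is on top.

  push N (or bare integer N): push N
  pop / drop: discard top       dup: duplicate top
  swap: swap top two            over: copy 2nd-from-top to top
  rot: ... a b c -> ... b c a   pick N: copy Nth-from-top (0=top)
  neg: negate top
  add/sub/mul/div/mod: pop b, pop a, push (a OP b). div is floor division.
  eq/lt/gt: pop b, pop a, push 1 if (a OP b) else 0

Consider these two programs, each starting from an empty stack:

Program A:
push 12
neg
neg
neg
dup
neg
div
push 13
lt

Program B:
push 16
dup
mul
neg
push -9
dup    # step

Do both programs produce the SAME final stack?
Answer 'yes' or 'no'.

Program A trace:
  After 'push 12': [12]
  After 'neg': [-12]
  After 'neg': [12]
  After 'neg': [-12]
  After 'dup': [-12, -12]
  After 'neg': [-12, 12]
  After 'div': [-1]
  After 'push 13': [-1, 13]
  After 'lt': [1]
Program A final stack: [1]

Program B trace:
  After 'push 16': [16]
  After 'dup': [16, 16]
  After 'mul': [256]
  After 'neg': [-256]
  After 'push -9': [-256, -9]
  After 'dup': [-256, -9, -9]
Program B final stack: [-256, -9, -9]
Same: no

Answer: no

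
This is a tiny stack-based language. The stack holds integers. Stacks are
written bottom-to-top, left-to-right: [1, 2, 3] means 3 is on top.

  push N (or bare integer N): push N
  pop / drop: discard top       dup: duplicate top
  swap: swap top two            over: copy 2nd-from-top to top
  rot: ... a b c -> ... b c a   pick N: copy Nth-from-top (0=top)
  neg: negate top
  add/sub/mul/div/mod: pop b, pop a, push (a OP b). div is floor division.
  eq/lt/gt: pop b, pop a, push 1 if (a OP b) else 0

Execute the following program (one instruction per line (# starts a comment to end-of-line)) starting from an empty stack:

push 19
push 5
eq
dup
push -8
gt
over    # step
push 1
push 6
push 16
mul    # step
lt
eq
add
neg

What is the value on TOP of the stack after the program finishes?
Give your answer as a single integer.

Answer: -1

Derivation:
After 'push 19': [19]
After 'push 5': [19, 5]
After 'eq': [0]
After 'dup': [0, 0]
After 'push -8': [0, 0, -8]
After 'gt': [0, 1]
After 'over': [0, 1, 0]
After 'push 1': [0, 1, 0, 1]
After 'push 6': [0, 1, 0, 1, 6]
After 'push 16': [0, 1, 0, 1, 6, 16]
After 'mul': [0, 1, 0, 1, 96]
After 'lt': [0, 1, 0, 1]
After 'eq': [0, 1, 0]
After 'add': [0, 1]
After 'neg': [0, -1]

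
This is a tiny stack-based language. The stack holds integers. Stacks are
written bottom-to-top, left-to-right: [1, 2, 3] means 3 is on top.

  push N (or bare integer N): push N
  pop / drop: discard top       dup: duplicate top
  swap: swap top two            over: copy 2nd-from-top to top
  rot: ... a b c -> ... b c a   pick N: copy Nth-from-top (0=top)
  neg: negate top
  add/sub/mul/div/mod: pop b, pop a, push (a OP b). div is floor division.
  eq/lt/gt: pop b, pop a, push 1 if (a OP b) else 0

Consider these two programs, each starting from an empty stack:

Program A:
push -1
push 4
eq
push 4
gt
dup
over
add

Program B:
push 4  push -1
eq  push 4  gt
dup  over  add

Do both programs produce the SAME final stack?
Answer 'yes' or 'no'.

Answer: yes

Derivation:
Program A trace:
  After 'push -1': [-1]
  After 'push 4': [-1, 4]
  After 'eq': [0]
  After 'push 4': [0, 4]
  After 'gt': [0]
  After 'dup': [0, 0]
  After 'over': [0, 0, 0]
  After 'add': [0, 0]
Program A final stack: [0, 0]

Program B trace:
  After 'push 4': [4]
  After 'push -1': [4, -1]
  After 'eq': [0]
  After 'push 4': [0, 4]
  After 'gt': [0]
  After 'dup': [0, 0]
  After 'over': [0, 0, 0]
  After 'add': [0, 0]
Program B final stack: [0, 0]
Same: yes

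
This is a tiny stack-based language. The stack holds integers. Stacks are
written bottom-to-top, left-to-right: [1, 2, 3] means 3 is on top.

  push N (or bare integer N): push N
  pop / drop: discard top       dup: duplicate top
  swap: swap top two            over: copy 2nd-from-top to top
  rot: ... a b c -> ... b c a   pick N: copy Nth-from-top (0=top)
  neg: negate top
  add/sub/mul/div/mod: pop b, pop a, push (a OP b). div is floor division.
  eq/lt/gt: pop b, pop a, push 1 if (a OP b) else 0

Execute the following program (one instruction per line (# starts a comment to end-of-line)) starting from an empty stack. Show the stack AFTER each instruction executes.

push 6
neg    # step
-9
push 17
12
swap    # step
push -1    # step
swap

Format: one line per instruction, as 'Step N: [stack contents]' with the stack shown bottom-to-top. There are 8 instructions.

Step 1: [6]
Step 2: [-6]
Step 3: [-6, -9]
Step 4: [-6, -9, 17]
Step 5: [-6, -9, 17, 12]
Step 6: [-6, -9, 12, 17]
Step 7: [-6, -9, 12, 17, -1]
Step 8: [-6, -9, 12, -1, 17]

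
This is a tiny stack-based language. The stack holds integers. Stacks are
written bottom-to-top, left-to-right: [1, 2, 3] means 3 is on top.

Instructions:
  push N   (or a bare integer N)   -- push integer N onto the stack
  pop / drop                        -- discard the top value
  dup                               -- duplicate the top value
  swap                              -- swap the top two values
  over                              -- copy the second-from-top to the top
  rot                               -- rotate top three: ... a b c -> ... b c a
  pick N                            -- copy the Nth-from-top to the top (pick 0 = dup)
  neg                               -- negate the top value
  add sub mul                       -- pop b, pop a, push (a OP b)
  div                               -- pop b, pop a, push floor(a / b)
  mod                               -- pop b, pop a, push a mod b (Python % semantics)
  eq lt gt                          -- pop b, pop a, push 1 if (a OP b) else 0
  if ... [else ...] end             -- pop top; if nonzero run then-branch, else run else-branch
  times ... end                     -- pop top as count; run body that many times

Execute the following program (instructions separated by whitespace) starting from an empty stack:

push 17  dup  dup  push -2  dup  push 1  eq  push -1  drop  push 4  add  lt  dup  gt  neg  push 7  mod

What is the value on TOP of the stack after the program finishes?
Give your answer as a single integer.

After 'push 17': [17]
After 'dup': [17, 17]
After 'dup': [17, 17, 17]
After 'push -2': [17, 17, 17, -2]
After 'dup': [17, 17, 17, -2, -2]
After 'push 1': [17, 17, 17, -2, -2, 1]
After 'eq': [17, 17, 17, -2, 0]
After 'push -1': [17, 17, 17, -2, 0, -1]
After 'drop': [17, 17, 17, -2, 0]
After 'push 4': [17, 17, 17, -2, 0, 4]
After 'add': [17, 17, 17, -2, 4]
After 'lt': [17, 17, 17, 1]
After 'dup': [17, 17, 17, 1, 1]
After 'gt': [17, 17, 17, 0]
After 'neg': [17, 17, 17, 0]
After 'push 7': [17, 17, 17, 0, 7]
After 'mod': [17, 17, 17, 0]

Answer: 0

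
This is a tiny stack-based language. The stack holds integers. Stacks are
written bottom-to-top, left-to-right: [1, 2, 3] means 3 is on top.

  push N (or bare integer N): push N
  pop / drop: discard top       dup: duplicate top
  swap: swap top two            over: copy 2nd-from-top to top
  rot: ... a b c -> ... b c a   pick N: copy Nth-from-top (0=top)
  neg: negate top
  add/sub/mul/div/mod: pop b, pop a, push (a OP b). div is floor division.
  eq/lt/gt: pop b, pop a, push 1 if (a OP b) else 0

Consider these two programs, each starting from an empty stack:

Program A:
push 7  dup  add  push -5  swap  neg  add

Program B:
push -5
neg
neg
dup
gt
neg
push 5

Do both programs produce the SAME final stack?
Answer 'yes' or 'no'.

Answer: no

Derivation:
Program A trace:
  After 'push 7': [7]
  After 'dup': [7, 7]
  After 'add': [14]
  After 'push -5': [14, -5]
  After 'swap': [-5, 14]
  After 'neg': [-5, -14]
  After 'add': [-19]
Program A final stack: [-19]

Program B trace:
  After 'push -5': [-5]
  After 'neg': [5]
  After 'neg': [-5]
  After 'dup': [-5, -5]
  After 'gt': [0]
  After 'neg': [0]
  After 'push 5': [0, 5]
Program B final stack: [0, 5]
Same: no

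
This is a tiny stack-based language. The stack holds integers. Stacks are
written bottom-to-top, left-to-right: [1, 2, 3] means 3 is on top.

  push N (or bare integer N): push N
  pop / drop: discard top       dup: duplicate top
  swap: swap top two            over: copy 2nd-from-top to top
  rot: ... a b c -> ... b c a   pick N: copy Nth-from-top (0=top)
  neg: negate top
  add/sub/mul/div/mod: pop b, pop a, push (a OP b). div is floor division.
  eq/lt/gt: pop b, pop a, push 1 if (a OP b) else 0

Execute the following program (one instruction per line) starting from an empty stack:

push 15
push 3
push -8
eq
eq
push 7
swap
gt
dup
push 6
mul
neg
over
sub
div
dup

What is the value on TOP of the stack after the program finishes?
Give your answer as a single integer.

After 'push 15': [15]
After 'push 3': [15, 3]
After 'push -8': [15, 3, -8]
After 'eq': [15, 0]
After 'eq': [0]
After 'push 7': [0, 7]
After 'swap': [7, 0]
After 'gt': [1]
After 'dup': [1, 1]
After 'push 6': [1, 1, 6]
After 'mul': [1, 6]
After 'neg': [1, -6]
After 'over': [1, -6, 1]
After 'sub': [1, -7]
After 'div': [-1]
After 'dup': [-1, -1]

Answer: -1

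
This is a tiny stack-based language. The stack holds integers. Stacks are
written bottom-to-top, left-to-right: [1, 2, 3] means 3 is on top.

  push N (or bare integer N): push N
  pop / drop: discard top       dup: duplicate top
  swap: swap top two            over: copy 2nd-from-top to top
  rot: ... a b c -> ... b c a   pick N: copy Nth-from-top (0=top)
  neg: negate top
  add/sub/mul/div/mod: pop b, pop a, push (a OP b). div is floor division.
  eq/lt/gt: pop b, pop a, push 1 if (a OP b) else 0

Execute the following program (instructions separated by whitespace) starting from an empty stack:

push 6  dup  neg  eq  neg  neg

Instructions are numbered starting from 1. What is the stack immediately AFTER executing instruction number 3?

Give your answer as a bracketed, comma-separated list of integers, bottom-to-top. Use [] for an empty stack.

Step 1 ('push 6'): [6]
Step 2 ('dup'): [6, 6]
Step 3 ('neg'): [6, -6]

Answer: [6, -6]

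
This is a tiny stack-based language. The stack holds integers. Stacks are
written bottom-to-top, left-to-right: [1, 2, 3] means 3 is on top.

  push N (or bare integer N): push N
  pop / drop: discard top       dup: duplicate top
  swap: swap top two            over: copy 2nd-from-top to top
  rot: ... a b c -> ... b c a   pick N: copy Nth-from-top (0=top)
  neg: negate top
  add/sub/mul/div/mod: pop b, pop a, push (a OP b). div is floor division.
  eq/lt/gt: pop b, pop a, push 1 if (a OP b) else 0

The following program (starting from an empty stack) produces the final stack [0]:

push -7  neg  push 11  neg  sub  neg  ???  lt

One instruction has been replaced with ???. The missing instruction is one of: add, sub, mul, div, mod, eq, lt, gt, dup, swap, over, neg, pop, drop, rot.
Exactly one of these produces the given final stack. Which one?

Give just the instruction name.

Stack before ???: [-18]
Stack after ???:  [-18, -18]
The instruction that transforms [-18] -> [-18, -18] is: dup

Answer: dup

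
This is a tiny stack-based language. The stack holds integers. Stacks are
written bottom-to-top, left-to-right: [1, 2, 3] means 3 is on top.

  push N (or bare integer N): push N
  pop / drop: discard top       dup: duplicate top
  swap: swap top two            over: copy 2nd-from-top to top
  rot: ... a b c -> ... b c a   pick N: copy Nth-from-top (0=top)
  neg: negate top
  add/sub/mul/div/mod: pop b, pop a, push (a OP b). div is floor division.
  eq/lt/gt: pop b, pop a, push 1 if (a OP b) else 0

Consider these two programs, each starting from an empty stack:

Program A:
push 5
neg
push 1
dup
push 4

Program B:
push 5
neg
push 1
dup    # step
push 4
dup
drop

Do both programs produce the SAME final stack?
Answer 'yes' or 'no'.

Answer: yes

Derivation:
Program A trace:
  After 'push 5': [5]
  After 'neg': [-5]
  After 'push 1': [-5, 1]
  After 'dup': [-5, 1, 1]
  After 'push 4': [-5, 1, 1, 4]
Program A final stack: [-5, 1, 1, 4]

Program B trace:
  After 'push 5': [5]
  After 'neg': [-5]
  After 'push 1': [-5, 1]
  After 'dup': [-5, 1, 1]
  After 'push 4': [-5, 1, 1, 4]
  After 'dup': [-5, 1, 1, 4, 4]
  After 'drop': [-5, 1, 1, 4]
Program B final stack: [-5, 1, 1, 4]
Same: yes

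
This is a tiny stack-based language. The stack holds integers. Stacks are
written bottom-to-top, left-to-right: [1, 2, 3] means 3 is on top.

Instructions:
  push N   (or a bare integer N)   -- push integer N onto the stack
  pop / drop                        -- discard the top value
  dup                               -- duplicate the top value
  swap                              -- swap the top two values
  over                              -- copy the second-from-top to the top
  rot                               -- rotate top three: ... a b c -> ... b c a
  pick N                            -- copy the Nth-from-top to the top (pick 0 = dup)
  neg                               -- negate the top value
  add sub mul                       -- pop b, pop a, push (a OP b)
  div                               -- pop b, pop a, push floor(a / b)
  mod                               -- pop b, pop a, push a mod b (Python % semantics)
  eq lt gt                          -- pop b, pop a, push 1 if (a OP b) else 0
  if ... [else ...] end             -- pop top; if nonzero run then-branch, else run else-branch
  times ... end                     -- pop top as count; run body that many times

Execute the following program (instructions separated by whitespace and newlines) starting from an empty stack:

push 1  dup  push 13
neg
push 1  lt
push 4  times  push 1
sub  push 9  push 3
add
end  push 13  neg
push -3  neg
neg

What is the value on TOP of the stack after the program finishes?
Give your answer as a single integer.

After 'push 1': [1]
After 'dup': [1, 1]
After 'push 13': [1, 1, 13]
After 'neg': [1, 1, -13]
After 'push 1': [1, 1, -13, 1]
After 'lt': [1, 1, 1]
After 'push 4': [1, 1, 1, 4]
After 'times': [1, 1, 1]
After 'push 1': [1, 1, 1, 1]
After 'sub': [1, 1, 0]
  ...
After 'push 1': [1, 1, 0, 11, 11, 12, 1]
After 'sub': [1, 1, 0, 11, 11, 11]
After 'push 9': [1, 1, 0, 11, 11, 11, 9]
After 'push 3': [1, 1, 0, 11, 11, 11, 9, 3]
After 'add': [1, 1, 0, 11, 11, 11, 12]
After 'push 13': [1, 1, 0, 11, 11, 11, 12, 13]
After 'neg': [1, 1, 0, 11, 11, 11, 12, -13]
After 'push -3': [1, 1, 0, 11, 11, 11, 12, -13, -3]
After 'neg': [1, 1, 0, 11, 11, 11, 12, -13, 3]
After 'neg': [1, 1, 0, 11, 11, 11, 12, -13, -3]

Answer: -3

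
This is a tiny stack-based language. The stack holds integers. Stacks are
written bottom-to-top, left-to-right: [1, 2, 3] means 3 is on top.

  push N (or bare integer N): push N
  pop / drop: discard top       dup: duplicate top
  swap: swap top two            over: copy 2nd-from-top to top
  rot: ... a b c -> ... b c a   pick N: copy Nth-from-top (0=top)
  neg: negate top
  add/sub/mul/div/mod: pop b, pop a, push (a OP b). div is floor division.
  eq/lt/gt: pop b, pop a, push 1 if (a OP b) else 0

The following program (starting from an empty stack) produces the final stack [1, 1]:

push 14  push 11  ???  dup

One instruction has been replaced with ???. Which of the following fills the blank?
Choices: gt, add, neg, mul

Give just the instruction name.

Stack before ???: [14, 11]
Stack after ???:  [1]
Checking each choice:
  gt: MATCH
  add: produces [25, 25]
  neg: produces [14, -11, -11]
  mul: produces [154, 154]


Answer: gt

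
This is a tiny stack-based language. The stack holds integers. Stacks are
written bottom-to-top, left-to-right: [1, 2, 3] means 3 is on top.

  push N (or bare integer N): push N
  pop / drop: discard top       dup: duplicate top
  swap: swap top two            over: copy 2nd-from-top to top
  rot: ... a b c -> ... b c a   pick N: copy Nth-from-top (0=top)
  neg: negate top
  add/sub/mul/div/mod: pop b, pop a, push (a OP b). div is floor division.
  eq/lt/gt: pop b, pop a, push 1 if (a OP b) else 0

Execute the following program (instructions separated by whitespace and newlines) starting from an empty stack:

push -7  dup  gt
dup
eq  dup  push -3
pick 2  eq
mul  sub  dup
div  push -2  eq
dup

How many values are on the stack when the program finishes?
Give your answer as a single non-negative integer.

After 'push -7': stack = [-7] (depth 1)
After 'dup': stack = [-7, -7] (depth 2)
After 'gt': stack = [0] (depth 1)
After 'dup': stack = [0, 0] (depth 2)
After 'eq': stack = [1] (depth 1)
After 'dup': stack = [1, 1] (depth 2)
After 'push -3': stack = [1, 1, -3] (depth 3)
After 'pick 2': stack = [1, 1, -3, 1] (depth 4)
After 'eq': stack = [1, 1, 0] (depth 3)
After 'mul': stack = [1, 0] (depth 2)
After 'sub': stack = [1] (depth 1)
After 'dup': stack = [1, 1] (depth 2)
After 'div': stack = [1] (depth 1)
After 'push -2': stack = [1, -2] (depth 2)
After 'eq': stack = [0] (depth 1)
After 'dup': stack = [0, 0] (depth 2)

Answer: 2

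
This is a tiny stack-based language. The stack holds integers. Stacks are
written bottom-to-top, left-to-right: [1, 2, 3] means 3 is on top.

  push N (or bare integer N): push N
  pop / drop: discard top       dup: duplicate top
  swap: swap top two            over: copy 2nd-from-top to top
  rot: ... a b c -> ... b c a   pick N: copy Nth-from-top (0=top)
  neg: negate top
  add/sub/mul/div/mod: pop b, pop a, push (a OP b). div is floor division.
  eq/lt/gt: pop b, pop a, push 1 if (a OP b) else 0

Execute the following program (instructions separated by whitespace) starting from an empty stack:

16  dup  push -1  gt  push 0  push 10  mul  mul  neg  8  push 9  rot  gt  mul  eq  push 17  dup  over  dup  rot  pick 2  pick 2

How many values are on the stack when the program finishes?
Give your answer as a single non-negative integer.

After 'push 16': stack = [16] (depth 1)
After 'dup': stack = [16, 16] (depth 2)
After 'push -1': stack = [16, 16, -1] (depth 3)
After 'gt': stack = [16, 1] (depth 2)
After 'push 0': stack = [16, 1, 0] (depth 3)
After 'push 10': stack = [16, 1, 0, 10] (depth 4)
After 'mul': stack = [16, 1, 0] (depth 3)
After 'mul': stack = [16, 0] (depth 2)
After 'neg': stack = [16, 0] (depth 2)
After 'push 8': stack = [16, 0, 8] (depth 3)
  ...
After 'gt': stack = [16, 8, 1] (depth 3)
After 'mul': stack = [16, 8] (depth 2)
After 'eq': stack = [0] (depth 1)
After 'push 17': stack = [0, 17] (depth 2)
After 'dup': stack = [0, 17, 17] (depth 3)
After 'over': stack = [0, 17, 17, 17] (depth 4)
After 'dup': stack = [0, 17, 17, 17, 17] (depth 5)
After 'rot': stack = [0, 17, 17, 17, 17] (depth 5)
After 'pick 2': stack = [0, 17, 17, 17, 17, 17] (depth 6)
After 'pick 2': stack = [0, 17, 17, 17, 17, 17, 17] (depth 7)

Answer: 7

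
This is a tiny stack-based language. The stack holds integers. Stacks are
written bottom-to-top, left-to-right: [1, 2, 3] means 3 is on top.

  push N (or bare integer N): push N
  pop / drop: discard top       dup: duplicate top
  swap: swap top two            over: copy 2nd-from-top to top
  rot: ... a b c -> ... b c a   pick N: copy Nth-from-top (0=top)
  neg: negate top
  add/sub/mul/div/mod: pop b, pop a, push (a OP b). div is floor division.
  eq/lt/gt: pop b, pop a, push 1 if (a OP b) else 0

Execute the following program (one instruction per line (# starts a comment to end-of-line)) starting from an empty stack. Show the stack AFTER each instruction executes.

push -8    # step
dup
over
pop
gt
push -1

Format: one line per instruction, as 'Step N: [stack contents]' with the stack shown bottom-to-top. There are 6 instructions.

Step 1: [-8]
Step 2: [-8, -8]
Step 3: [-8, -8, -8]
Step 4: [-8, -8]
Step 5: [0]
Step 6: [0, -1]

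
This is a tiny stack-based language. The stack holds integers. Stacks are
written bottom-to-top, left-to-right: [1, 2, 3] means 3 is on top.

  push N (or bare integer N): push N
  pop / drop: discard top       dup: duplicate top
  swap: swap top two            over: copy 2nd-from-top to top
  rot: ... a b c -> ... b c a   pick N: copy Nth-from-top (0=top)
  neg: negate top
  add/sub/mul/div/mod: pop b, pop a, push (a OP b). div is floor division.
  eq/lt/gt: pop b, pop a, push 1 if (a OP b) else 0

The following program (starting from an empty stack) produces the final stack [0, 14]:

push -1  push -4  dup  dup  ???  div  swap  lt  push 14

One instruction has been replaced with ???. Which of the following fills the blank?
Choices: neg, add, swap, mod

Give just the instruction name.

Answer: add

Derivation:
Stack before ???: [-1, -4, -4, -4]
Stack after ???:  [-1, -4, -8]
Checking each choice:
  neg: produces [-1, 0, 14]
  add: MATCH
  swap: produces [-1, 0, 14]
  mod: division by zero


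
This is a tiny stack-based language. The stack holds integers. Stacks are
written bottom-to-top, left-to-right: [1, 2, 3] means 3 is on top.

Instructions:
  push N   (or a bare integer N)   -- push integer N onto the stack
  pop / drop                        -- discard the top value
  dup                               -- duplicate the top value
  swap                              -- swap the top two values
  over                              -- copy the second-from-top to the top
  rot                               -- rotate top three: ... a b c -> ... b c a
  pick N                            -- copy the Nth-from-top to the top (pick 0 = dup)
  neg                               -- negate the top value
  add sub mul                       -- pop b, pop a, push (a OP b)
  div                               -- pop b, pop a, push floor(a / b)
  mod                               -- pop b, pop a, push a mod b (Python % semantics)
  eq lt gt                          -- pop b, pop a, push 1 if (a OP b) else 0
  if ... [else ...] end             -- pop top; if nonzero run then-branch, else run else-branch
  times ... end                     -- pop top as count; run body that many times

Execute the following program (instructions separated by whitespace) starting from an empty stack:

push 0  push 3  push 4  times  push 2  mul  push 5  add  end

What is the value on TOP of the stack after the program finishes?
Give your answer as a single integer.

Answer: 123

Derivation:
After 'push 0': [0]
After 'push 3': [0, 3]
After 'push 4': [0, 3, 4]
After 'times': [0, 3]
After 'push 2': [0, 3, 2]
After 'mul': [0, 6]
After 'push 5': [0, 6, 5]
After 'add': [0, 11]
After 'push 2': [0, 11, 2]
After 'mul': [0, 22]
After 'push 5': [0, 22, 5]
After 'add': [0, 27]
After 'push 2': [0, 27, 2]
After 'mul': [0, 54]
After 'push 5': [0, 54, 5]
After 'add': [0, 59]
After 'push 2': [0, 59, 2]
After 'mul': [0, 118]
After 'push 5': [0, 118, 5]
After 'add': [0, 123]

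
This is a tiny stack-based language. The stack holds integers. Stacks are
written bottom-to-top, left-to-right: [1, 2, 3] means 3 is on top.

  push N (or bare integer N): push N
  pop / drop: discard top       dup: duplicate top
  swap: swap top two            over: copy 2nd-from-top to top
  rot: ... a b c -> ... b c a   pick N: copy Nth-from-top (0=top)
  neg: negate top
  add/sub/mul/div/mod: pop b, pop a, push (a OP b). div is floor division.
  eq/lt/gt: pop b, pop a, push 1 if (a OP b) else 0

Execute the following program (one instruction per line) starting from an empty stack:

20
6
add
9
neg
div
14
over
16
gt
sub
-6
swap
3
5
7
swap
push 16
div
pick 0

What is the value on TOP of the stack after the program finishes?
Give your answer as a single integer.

After 'push 20': [20]
After 'push 6': [20, 6]
After 'add': [26]
After 'push 9': [26, 9]
After 'neg': [26, -9]
After 'div': [-3]
After 'push 14': [-3, 14]
After 'over': [-3, 14, -3]
After 'push 16': [-3, 14, -3, 16]
After 'gt': [-3, 14, 0]
After 'sub': [-3, 14]
After 'push -6': [-3, 14, -6]
After 'swap': [-3, -6, 14]
After 'push 3': [-3, -6, 14, 3]
After 'push 5': [-3, -6, 14, 3, 5]
After 'push 7': [-3, -6, 14, 3, 5, 7]
After 'swap': [-3, -6, 14, 3, 7, 5]
After 'push 16': [-3, -6, 14, 3, 7, 5, 16]
After 'div': [-3, -6, 14, 3, 7, 0]
After 'pick 0': [-3, -6, 14, 3, 7, 0, 0]

Answer: 0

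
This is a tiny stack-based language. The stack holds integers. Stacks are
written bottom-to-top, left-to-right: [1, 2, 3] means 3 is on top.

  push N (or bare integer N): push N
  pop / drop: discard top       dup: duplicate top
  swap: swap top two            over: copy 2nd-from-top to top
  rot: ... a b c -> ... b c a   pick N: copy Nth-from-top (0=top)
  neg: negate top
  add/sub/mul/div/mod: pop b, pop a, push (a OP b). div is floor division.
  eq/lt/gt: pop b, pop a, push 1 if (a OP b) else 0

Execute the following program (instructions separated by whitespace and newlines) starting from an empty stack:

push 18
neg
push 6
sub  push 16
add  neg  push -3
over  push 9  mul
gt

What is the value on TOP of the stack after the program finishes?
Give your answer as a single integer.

Answer: 0

Derivation:
After 'push 18': [18]
After 'neg': [-18]
After 'push 6': [-18, 6]
After 'sub': [-24]
After 'push 16': [-24, 16]
After 'add': [-8]
After 'neg': [8]
After 'push -3': [8, -3]
After 'over': [8, -3, 8]
After 'push 9': [8, -3, 8, 9]
After 'mul': [8, -3, 72]
After 'gt': [8, 0]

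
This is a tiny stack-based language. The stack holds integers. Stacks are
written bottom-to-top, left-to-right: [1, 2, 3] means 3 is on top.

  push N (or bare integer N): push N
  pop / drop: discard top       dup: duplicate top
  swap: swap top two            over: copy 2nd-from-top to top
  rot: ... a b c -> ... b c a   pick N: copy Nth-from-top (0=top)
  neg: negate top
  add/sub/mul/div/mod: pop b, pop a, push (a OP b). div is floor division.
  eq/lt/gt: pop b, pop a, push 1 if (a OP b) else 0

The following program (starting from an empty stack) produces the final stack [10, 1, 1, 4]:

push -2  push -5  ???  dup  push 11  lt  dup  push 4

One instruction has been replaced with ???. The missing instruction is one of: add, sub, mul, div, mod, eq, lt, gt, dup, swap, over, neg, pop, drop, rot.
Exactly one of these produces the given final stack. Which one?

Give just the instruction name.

Stack before ???: [-2, -5]
Stack after ???:  [10]
The instruction that transforms [-2, -5] -> [10] is: mul

Answer: mul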